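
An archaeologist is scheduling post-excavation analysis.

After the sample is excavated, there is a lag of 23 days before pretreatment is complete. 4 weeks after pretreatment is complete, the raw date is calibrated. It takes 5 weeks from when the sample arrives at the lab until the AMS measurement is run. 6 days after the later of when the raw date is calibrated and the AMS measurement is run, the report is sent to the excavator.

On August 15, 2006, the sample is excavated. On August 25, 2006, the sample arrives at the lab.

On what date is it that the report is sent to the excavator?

The sample is excavated: Aug 15, 2006.
Pretreatment is complete: Aug 15, 2006 + 23 days = Sep 7, 2006.
The raw date is calibrated: Sep 7, 2006 + 4 weeks = Oct 5, 2006.
The sample arrives at the lab: Aug 25, 2006.
The AMS measurement is run: Aug 25, 2006 + 5 weeks = Sep 29, 2006.
Both prerequisites met — the raw date is calibrated (Oct 5, 2006), the AMS measurement is run (Sep 29, 2006); the later is Oct 5, 2006.
The report is sent to the excavator: Oct 5, 2006 + 6 days = Oct 11, 2006.

October 11, 2006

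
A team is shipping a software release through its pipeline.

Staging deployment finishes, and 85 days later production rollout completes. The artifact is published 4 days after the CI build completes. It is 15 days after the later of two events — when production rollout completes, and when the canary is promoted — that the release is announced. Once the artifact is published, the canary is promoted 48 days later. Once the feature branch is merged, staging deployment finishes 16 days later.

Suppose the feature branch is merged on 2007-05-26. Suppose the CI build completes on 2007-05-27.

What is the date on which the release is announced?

2007-09-19

The feature branch is merged: May 26, 2007.
Staging deployment finishes: May 26, 2007 + 16 days = Jun 11, 2007.
Production rollout completes: Jun 11, 2007 + 85 days = Sep 4, 2007.
The CI build completes: May 27, 2007.
The artifact is published: May 27, 2007 + 4 days = May 31, 2007.
The canary is promoted: May 31, 2007 + 48 days = Jul 18, 2007.
Both prerequisites met — production rollout completes (Sep 4, 2007), the canary is promoted (Jul 18, 2007); the later is Sep 4, 2007.
The release is announced: Sep 4, 2007 + 15 days = Sep 19, 2007.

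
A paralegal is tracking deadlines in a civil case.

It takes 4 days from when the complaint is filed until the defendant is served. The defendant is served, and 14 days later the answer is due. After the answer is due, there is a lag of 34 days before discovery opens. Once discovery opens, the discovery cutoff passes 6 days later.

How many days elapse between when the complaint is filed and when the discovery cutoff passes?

58 days

Causal path: the complaint is filed → the defendant is served → the answer is due → discovery opens → the discovery cutoff passes.
Total delay along the path: 4 + 14 + 34 + 6 = 58 days.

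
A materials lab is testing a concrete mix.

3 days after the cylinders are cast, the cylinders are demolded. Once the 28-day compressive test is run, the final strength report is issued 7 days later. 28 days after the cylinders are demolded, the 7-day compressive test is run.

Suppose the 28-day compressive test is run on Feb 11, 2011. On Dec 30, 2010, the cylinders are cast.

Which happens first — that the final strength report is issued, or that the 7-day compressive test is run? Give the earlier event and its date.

The 28-day compressive test is run: Feb 11, 2011.
The final strength report is issued: Feb 11, 2011 + 7 days = Feb 18, 2011.
The cylinders are cast: Dec 30, 2010.
The cylinders are demolded: Dec 30, 2010 + 3 days = Jan 2, 2011.
The 7-day compressive test is run: Jan 2, 2011 + 28 days = Jan 30, 2011.
Comparing: the final strength report is issued on Feb 18, 2011 vs the 7-day compressive test is run on Jan 30, 2011. Earlier: the 7-day compressive test is run.

The 7-day compressive test is run — Jan 30, 2011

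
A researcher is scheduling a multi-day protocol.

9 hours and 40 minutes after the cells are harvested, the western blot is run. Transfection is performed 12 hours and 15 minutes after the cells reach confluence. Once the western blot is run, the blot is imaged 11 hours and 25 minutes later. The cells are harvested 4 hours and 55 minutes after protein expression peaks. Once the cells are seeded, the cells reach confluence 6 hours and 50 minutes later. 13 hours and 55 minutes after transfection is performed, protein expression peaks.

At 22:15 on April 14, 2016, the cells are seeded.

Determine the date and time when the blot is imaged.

09:15 on April 17, 2016

The cells are seeded: 22:15 Apr 14, 2016.
The cells reach confluence: 22:15 Apr 14, 2016 + 6h50m = 05:05 Apr 15, 2016.
Transfection is performed: 05:05 Apr 15, 2016 + 12h15m = 17:20 Apr 15, 2016.
Protein expression peaks: 17:20 Apr 15, 2016 + 13h55m = 07:15 Apr 16, 2016.
The cells are harvested: 07:15 Apr 16, 2016 + 4h55m = 12:10 Apr 16, 2016.
The western blot is run: 12:10 Apr 16, 2016 + 9h40m = 21:50 Apr 16, 2016.
The blot is imaged: 21:50 Apr 16, 2016 + 11h25m = 09:15 Apr 17, 2016.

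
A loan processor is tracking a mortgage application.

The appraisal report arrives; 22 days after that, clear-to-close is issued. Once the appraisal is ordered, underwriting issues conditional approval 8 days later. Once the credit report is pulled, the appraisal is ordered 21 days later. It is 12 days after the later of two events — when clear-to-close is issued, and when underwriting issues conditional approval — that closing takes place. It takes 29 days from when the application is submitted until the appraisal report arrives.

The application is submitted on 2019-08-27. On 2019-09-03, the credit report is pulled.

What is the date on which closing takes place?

2019-10-29

The application is submitted: Aug 27, 2019.
The appraisal report arrives: Aug 27, 2019 + 29 days = Sep 25, 2019.
Clear-to-close is issued: Sep 25, 2019 + 22 days = Oct 17, 2019.
The credit report is pulled: Sep 3, 2019.
The appraisal is ordered: Sep 3, 2019 + 21 days = Sep 24, 2019.
Underwriting issues conditional approval: Sep 24, 2019 + 8 days = Oct 2, 2019.
Both prerequisites met — clear-to-close is issued (Oct 17, 2019), underwriting issues conditional approval (Oct 2, 2019); the later is Oct 17, 2019.
Closing takes place: Oct 17, 2019 + 12 days = Oct 29, 2019.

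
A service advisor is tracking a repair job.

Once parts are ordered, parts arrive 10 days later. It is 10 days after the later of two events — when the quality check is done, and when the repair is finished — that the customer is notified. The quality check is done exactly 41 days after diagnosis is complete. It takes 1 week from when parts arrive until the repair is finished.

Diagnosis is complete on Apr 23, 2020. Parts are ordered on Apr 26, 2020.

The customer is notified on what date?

Jun 13, 2020

Diagnosis is complete: Apr 23, 2020.
The quality check is done: Apr 23, 2020 + 41 days = Jun 3, 2020.
Parts are ordered: Apr 26, 2020.
Parts arrive: Apr 26, 2020 + 10 days = May 6, 2020.
The repair is finished: May 6, 2020 + 1 week = May 13, 2020.
Both prerequisites met — the quality check is done (Jun 3, 2020), the repair is finished (May 13, 2020); the later is Jun 3, 2020.
The customer is notified: Jun 3, 2020 + 10 days = Jun 13, 2020.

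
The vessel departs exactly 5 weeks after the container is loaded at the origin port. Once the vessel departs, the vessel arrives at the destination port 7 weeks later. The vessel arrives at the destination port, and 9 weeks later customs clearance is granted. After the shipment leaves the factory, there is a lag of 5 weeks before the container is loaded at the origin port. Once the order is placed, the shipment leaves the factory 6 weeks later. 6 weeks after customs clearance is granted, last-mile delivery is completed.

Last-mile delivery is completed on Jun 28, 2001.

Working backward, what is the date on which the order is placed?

Last-mile delivery is completed: Jun 28, 2001.
Customs clearance is granted: Jun 28, 2001 − 6 weeks = May 17, 2001.
The vessel arrives at the destination port: May 17, 2001 − 9 weeks = Mar 15, 2001.
The vessel departs: Mar 15, 2001 − 7 weeks = Jan 25, 2001.
The container is loaded at the origin port: Jan 25, 2001 − 5 weeks = Dec 21, 2000.
The shipment leaves the factory: Dec 21, 2000 − 5 weeks = Nov 16, 2000.
The order is placed: Nov 16, 2000 − 6 weeks = Oct 5, 2000.

Oct 5, 2000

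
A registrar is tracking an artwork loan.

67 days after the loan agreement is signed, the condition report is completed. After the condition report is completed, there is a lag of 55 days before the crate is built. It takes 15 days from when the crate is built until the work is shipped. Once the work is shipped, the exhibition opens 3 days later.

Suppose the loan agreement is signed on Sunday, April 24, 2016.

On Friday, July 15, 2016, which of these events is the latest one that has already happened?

The loan agreement is signed: Apr 24, 2016.
The condition report is completed: Apr 24, 2016 + 67 days = Jun 30, 2016.
The crate is built: Jun 30, 2016 + 55 days = Aug 24, 2016.
The work is shipped: Aug 24, 2016 + 15 days = Sep 8, 2016.
The exhibition opens: Sep 8, 2016 + 3 days = Sep 11, 2016.
Jul 15, 2016 falls between when the condition report is completed (Jun 30, 2016) and when the crate is built (Aug 24, 2016).

The condition report is completed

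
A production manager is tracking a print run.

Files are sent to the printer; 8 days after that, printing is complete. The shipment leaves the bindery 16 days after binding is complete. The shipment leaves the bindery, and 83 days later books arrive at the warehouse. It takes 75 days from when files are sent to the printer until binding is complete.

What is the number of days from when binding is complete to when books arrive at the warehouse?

99 days

Causal path: binding is complete → the shipment leaves the bindery → books arrive at the warehouse.
Total delay along the path: 16 + 83 = 99 days.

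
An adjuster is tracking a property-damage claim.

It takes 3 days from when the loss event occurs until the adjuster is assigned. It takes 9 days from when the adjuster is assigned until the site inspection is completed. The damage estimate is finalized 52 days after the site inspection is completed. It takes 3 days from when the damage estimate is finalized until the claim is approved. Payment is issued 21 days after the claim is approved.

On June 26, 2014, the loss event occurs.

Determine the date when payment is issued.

September 22, 2014

The loss event occurs: Jun 26, 2014.
The adjuster is assigned: Jun 26, 2014 + 3 days = Jun 29, 2014.
The site inspection is completed: Jun 29, 2014 + 9 days = Jul 8, 2014.
The damage estimate is finalized: Jul 8, 2014 + 52 days = Aug 29, 2014.
The claim is approved: Aug 29, 2014 + 3 days = Sep 1, 2014.
Payment is issued: Sep 1, 2014 + 21 days = Sep 22, 2014.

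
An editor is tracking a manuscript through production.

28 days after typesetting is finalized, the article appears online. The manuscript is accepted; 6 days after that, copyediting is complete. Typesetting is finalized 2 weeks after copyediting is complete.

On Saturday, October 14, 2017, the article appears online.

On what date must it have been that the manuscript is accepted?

Sunday, August 27, 2017

The article appears online: Oct 14, 2017.
Typesetting is finalized: Oct 14, 2017 − 28 days = Sep 16, 2017.
Copyediting is complete: Sep 16, 2017 − 2 weeks = Sep 2, 2017.
The manuscript is accepted: Sep 2, 2017 − 6 days = Aug 27, 2017.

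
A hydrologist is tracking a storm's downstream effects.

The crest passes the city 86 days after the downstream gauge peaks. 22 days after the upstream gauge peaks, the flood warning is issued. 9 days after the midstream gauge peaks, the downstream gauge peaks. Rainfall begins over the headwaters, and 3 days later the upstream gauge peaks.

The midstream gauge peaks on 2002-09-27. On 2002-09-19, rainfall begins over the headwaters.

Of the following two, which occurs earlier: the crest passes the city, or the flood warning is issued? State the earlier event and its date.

The midstream gauge peaks: Sep 27, 2002.
The downstream gauge peaks: Sep 27, 2002 + 9 days = Oct 6, 2002.
The crest passes the city: Oct 6, 2002 + 86 days = Dec 31, 2002.
Rainfall begins over the headwaters: Sep 19, 2002.
The upstream gauge peaks: Sep 19, 2002 + 3 days = Sep 22, 2002.
The flood warning is issued: Sep 22, 2002 + 22 days = Oct 14, 2002.
Comparing: the crest passes the city on Dec 31, 2002 vs the flood warning is issued on Oct 14, 2002. Earlier: the flood warning is issued.

The flood warning is issued — 2002-10-14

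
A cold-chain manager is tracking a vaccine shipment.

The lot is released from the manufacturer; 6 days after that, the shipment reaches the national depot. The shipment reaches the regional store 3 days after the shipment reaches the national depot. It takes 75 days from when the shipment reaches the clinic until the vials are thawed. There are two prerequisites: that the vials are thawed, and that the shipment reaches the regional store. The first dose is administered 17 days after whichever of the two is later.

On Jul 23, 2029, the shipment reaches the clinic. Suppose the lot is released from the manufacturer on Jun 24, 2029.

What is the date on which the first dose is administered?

The shipment reaches the clinic: Jul 23, 2029.
The vials are thawed: Jul 23, 2029 + 75 days = Oct 6, 2029.
The lot is released from the manufacturer: Jun 24, 2029.
The shipment reaches the national depot: Jun 24, 2029 + 6 days = Jun 30, 2029.
The shipment reaches the regional store: Jun 30, 2029 + 3 days = Jul 3, 2029.
Both prerequisites met — the vials are thawed (Oct 6, 2029), the shipment reaches the regional store (Jul 3, 2029); the later is Oct 6, 2029.
The first dose is administered: Oct 6, 2029 + 17 days = Oct 23, 2029.

Oct 23, 2029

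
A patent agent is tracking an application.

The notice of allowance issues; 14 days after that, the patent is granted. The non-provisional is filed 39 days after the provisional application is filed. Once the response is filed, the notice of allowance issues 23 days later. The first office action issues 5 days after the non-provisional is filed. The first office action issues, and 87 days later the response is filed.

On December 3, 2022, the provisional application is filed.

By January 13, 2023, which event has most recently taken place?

The provisional application is filed: Dec 3, 2022.
The non-provisional is filed: Dec 3, 2022 + 39 days = Jan 11, 2023.
The first office action issues: Jan 11, 2023 + 5 days = Jan 16, 2023.
The response is filed: Jan 16, 2023 + 87 days = Apr 13, 2023.
The notice of allowance issues: Apr 13, 2023 + 23 days = May 6, 2023.
The patent is granted: May 6, 2023 + 14 days = May 20, 2023.
Jan 13, 2023 falls between when the non-provisional is filed (Jan 11, 2023) and when the first office action issues (Jan 16, 2023).

The non-provisional is filed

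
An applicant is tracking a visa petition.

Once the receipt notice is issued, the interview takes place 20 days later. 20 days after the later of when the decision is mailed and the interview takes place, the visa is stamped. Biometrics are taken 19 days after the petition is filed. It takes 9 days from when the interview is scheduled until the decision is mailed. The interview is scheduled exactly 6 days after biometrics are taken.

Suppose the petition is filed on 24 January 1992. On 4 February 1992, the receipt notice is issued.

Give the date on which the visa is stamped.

The petition is filed: Jan 24, 1992.
Biometrics are taken: Jan 24, 1992 + 19 days = Feb 12, 1992.
The interview is scheduled: Feb 12, 1992 + 6 days = Feb 18, 1992.
The decision is mailed: Feb 18, 1992 + 9 days = Feb 27, 1992.
The receipt notice is issued: Feb 4, 1992.
The interview takes place: Feb 4, 1992 + 20 days = Feb 24, 1992.
Both prerequisites met — the decision is mailed (Feb 27, 1992), the interview takes place (Feb 24, 1992); the later is Feb 27, 1992.
The visa is stamped: Feb 27, 1992 + 20 days = Mar 18, 1992.

18 March 1992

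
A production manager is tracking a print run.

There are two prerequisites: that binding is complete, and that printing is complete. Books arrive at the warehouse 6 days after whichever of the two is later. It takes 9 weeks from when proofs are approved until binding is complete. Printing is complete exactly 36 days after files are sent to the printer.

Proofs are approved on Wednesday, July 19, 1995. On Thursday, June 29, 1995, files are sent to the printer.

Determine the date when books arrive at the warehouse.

Tuesday, September 26, 1995

Proofs are approved: Jul 19, 1995.
Binding is complete: Jul 19, 1995 + 9 weeks = Sep 20, 1995.
Files are sent to the printer: Jun 29, 1995.
Printing is complete: Jun 29, 1995 + 36 days = Aug 4, 1995.
Both prerequisites met — binding is complete (Sep 20, 1995), printing is complete (Aug 4, 1995); the later is Sep 20, 1995.
Books arrive at the warehouse: Sep 20, 1995 + 6 days = Sep 26, 1995.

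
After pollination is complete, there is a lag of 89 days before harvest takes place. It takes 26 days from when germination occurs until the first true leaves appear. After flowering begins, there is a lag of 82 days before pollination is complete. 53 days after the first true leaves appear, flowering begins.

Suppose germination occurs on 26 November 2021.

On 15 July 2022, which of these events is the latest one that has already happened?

Germination occurs: Nov 26, 2021.
The first true leaves appear: Nov 26, 2021 + 26 days = Dec 22, 2021.
Flowering begins: Dec 22, 2021 + 53 days = Feb 13, 2022.
Pollination is complete: Feb 13, 2022 + 82 days = May 6, 2022.
Harvest takes place: May 6, 2022 + 89 days = Aug 3, 2022.
Jul 15, 2022 falls between when pollination is complete (May 6, 2022) and when harvest takes place (Aug 3, 2022).

Pollination is complete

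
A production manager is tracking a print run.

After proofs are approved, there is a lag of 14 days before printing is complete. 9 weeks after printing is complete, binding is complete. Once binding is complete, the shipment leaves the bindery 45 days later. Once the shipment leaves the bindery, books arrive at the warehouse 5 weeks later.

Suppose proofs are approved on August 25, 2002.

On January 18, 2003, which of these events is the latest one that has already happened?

The shipment leaves the bindery

Proofs are approved: Aug 25, 2002.
Printing is complete: Aug 25, 2002 + 14 days = Sep 8, 2002.
Binding is complete: Sep 8, 2002 + 9 weeks = Nov 10, 2002.
The shipment leaves the bindery: Nov 10, 2002 + 45 days = Dec 25, 2002.
Books arrive at the warehouse: Dec 25, 2002 + 5 weeks = Jan 29, 2003.
Jan 18, 2003 falls between when the shipment leaves the bindery (Dec 25, 2002) and when books arrive at the warehouse (Jan 29, 2003).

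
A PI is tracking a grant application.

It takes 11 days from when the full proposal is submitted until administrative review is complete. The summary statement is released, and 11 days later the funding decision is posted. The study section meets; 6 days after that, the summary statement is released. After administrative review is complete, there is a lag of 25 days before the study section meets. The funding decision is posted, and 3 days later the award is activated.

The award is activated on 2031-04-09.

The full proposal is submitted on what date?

The award is activated: Apr 9, 2031.
The funding decision is posted: Apr 9, 2031 − 3 days = Apr 6, 2031.
The summary statement is released: Apr 6, 2031 − 11 days = Mar 26, 2031.
The study section meets: Mar 26, 2031 − 6 days = Mar 20, 2031.
Administrative review is complete: Mar 20, 2031 − 25 days = Feb 23, 2031.
The full proposal is submitted: Feb 23, 2031 − 11 days = Feb 12, 2031.

2031-02-12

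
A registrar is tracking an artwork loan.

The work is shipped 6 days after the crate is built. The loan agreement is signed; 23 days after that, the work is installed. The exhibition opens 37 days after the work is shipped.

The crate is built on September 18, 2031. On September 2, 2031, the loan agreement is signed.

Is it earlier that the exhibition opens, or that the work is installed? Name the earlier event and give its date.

The work is installed — September 25, 2031

The crate is built: Sep 18, 2031.
The work is shipped: Sep 18, 2031 + 6 days = Sep 24, 2031.
The exhibition opens: Sep 24, 2031 + 37 days = Oct 31, 2031.
The loan agreement is signed: Sep 2, 2031.
The work is installed: Sep 2, 2031 + 23 days = Sep 25, 2031.
Comparing: the exhibition opens on Oct 31, 2031 vs the work is installed on Sep 25, 2031. Earlier: the work is installed.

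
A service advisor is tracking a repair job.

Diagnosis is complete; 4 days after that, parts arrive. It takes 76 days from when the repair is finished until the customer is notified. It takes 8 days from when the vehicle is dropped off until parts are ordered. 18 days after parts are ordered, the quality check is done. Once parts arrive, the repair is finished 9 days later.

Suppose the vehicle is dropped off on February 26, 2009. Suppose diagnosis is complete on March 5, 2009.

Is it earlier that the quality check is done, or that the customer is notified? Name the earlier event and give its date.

The quality check is done — March 24, 2009

The vehicle is dropped off: Feb 26, 2009.
Parts are ordered: Feb 26, 2009 + 8 days = Mar 6, 2009.
The quality check is done: Mar 6, 2009 + 18 days = Mar 24, 2009.
Diagnosis is complete: Mar 5, 2009.
Parts arrive: Mar 5, 2009 + 4 days = Mar 9, 2009.
The repair is finished: Mar 9, 2009 + 9 days = Mar 18, 2009.
The customer is notified: Mar 18, 2009 + 76 days = Jun 2, 2009.
Comparing: the quality check is done on Mar 24, 2009 vs the customer is notified on Jun 2, 2009. Earlier: the quality check is done.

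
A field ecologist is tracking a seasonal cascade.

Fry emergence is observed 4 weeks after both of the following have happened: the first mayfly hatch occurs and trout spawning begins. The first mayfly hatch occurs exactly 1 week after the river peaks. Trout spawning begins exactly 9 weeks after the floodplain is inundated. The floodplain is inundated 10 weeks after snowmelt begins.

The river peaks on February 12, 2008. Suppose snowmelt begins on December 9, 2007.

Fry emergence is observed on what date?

May 18, 2008

The river peaks: Feb 12, 2008.
The first mayfly hatch occurs: Feb 12, 2008 + 1 week = Feb 19, 2008.
Snowmelt begins: Dec 9, 2007.
The floodplain is inundated: Dec 9, 2007 + 10 weeks = Feb 17, 2008.
Trout spawning begins: Feb 17, 2008 + 9 weeks = Apr 20, 2008.
Both prerequisites met — the first mayfly hatch occurs (Feb 19, 2008), trout spawning begins (Apr 20, 2008); the later is Apr 20, 2008.
Fry emergence is observed: Apr 20, 2008 + 4 weeks = May 18, 2008.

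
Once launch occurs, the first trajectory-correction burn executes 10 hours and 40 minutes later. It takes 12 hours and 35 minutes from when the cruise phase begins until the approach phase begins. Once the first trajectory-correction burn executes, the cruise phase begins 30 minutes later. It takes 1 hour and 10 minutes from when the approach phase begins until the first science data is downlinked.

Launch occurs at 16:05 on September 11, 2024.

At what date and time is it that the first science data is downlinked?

17:00 on September 12, 2024

Launch occurs: 16:05 Sep 11, 2024.
The first trajectory-correction burn executes: 16:05 Sep 11, 2024 + 10h40m = 02:45 Sep 12, 2024.
The cruise phase begins: 02:45 Sep 12, 2024 + 30m = 03:15 Sep 12, 2024.
The approach phase begins: 03:15 Sep 12, 2024 + 12h35m = 15:50 Sep 12, 2024.
The first science data is downlinked: 15:50 Sep 12, 2024 + 1h10m = 17:00 Sep 12, 2024.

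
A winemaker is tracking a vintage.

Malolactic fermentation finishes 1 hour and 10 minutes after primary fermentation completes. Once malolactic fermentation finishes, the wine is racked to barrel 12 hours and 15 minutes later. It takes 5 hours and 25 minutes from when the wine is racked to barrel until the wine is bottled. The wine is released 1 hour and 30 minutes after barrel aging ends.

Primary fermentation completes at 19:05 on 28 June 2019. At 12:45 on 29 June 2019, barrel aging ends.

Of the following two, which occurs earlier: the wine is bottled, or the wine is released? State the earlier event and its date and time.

Primary fermentation completes: 19:05 Jun 28, 2019.
Malolactic fermentation finishes: 19:05 Jun 28, 2019 + 1h10m = 20:15 Jun 28, 2019.
The wine is racked to barrel: 20:15 Jun 28, 2019 + 12h15m = 08:30 Jun 29, 2019.
The wine is bottled: 08:30 Jun 29, 2019 + 5h25m = 13:55 Jun 29, 2019.
Barrel aging ends: 12:45 Jun 29, 2019.
The wine is released: 12:45 Jun 29, 2019 + 1h30m = 14:15 Jun 29, 2019.
Comparing: the wine is bottled at 13:55 Jun 29, 2019 vs the wine is released at 14:15 Jun 29, 2019. Earlier: the wine is bottled.

The wine is bottled — 13:55 on 29 June 2019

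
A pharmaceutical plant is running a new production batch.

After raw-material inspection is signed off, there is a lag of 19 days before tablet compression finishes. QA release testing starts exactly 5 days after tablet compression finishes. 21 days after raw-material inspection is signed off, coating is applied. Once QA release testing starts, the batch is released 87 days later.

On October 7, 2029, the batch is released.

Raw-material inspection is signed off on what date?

June 18, 2029

The batch is released: Oct 7, 2029.
QA release testing starts: Oct 7, 2029 − 87 days = Jul 12, 2029.
Tablet compression finishes: Jul 12, 2029 − 5 days = Jul 7, 2029.
Raw-material inspection is signed off: Jul 7, 2029 − 19 days = Jun 18, 2029.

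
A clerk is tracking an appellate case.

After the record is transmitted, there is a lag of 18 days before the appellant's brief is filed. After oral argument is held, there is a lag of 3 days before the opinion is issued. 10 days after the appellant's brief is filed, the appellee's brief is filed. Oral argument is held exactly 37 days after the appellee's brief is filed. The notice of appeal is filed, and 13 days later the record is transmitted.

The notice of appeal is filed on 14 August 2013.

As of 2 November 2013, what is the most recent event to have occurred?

Oral argument is held

The notice of appeal is filed: Aug 14, 2013.
The record is transmitted: Aug 14, 2013 + 13 days = Aug 27, 2013.
The appellant's brief is filed: Aug 27, 2013 + 18 days = Sep 14, 2013.
The appellee's brief is filed: Sep 14, 2013 + 10 days = Sep 24, 2013.
Oral argument is held: Sep 24, 2013 + 37 days = Oct 31, 2013.
The opinion is issued: Oct 31, 2013 + 3 days = Nov 3, 2013.
Nov 2, 2013 falls between when oral argument is held (Oct 31, 2013) and when the opinion is issued (Nov 3, 2013).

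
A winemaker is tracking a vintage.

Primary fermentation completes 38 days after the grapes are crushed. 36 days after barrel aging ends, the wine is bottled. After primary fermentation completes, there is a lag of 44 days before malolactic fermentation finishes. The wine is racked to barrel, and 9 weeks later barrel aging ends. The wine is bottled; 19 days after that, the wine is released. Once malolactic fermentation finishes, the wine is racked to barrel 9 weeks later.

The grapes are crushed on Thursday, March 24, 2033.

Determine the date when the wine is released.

The grapes are crushed: Mar 24, 2033.
Primary fermentation completes: Mar 24, 2033 + 38 days = May 1, 2033.
Malolactic fermentation finishes: May 1, 2033 + 44 days = Jun 14, 2033.
The wine is racked to barrel: Jun 14, 2033 + 9 weeks = Aug 16, 2033.
Barrel aging ends: Aug 16, 2033 + 9 weeks = Oct 18, 2033.
The wine is bottled: Oct 18, 2033 + 36 days = Nov 23, 2033.
The wine is released: Nov 23, 2033 + 19 days = Dec 12, 2033.

Monday, December 12, 2033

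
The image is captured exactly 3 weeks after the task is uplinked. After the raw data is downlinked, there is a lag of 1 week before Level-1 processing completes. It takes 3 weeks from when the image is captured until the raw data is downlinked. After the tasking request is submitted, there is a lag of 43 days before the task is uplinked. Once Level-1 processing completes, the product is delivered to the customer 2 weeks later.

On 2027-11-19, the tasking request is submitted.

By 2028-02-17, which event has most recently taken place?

The tasking request is submitted: Nov 19, 2027.
The task is uplinked: Nov 19, 2027 + 43 days = Jan 1, 2028.
The image is captured: Jan 1, 2028 + 3 weeks = Jan 22, 2028.
The raw data is downlinked: Jan 22, 2028 + 3 weeks = Feb 12, 2028.
Level-1 processing completes: Feb 12, 2028 + 1 week = Feb 19, 2028.
The product is delivered to the customer: Feb 19, 2028 + 2 weeks = Mar 4, 2028.
Feb 17, 2028 falls between when the raw data is downlinked (Feb 12, 2028) and when Level-1 processing completes (Feb 19, 2028).

The raw data is downlinked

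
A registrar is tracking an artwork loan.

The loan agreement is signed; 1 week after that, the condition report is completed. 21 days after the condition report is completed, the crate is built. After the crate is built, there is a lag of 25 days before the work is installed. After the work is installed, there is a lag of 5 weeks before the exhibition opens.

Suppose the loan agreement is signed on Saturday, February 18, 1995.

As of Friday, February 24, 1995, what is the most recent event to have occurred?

The loan agreement is signed

The loan agreement is signed: Feb 18, 1995.
The condition report is completed: Feb 18, 1995 + 1 week = Feb 25, 1995.
The crate is built: Feb 25, 1995 + 21 days = Mar 18, 1995.
The work is installed: Mar 18, 1995 + 25 days = Apr 12, 1995.
The exhibition opens: Apr 12, 1995 + 5 weeks = May 17, 1995.
Feb 24, 1995 falls between when the loan agreement is signed (Feb 18, 1995) and when the condition report is completed (Feb 25, 1995).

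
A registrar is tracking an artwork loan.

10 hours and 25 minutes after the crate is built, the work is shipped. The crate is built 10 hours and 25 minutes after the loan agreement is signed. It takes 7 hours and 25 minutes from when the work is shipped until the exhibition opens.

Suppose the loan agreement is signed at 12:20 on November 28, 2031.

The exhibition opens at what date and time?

The loan agreement is signed: 12:20 Nov 28, 2031.
The crate is built: 12:20 Nov 28, 2031 + 10h25m = 22:45 Nov 28, 2031.
The work is shipped: 22:45 Nov 28, 2031 + 10h25m = 09:10 Nov 29, 2031.
The exhibition opens: 09:10 Nov 29, 2031 + 7h25m = 16:35 Nov 29, 2031.

16:35 on November 29, 2031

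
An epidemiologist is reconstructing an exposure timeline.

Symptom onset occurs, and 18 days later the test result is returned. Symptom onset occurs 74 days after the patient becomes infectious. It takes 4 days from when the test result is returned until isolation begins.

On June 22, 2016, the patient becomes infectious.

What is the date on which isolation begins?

September 26, 2016

The patient becomes infectious: Jun 22, 2016.
Symptom onset occurs: Jun 22, 2016 + 74 days = Sep 4, 2016.
The test result is returned: Sep 4, 2016 + 18 days = Sep 22, 2016.
Isolation begins: Sep 22, 2016 + 4 days = Sep 26, 2016.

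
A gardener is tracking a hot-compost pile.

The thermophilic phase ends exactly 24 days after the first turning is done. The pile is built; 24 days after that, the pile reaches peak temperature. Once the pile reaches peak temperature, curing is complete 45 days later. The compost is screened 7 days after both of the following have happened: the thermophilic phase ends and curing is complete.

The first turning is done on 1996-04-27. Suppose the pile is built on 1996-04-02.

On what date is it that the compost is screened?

1996-06-17

The first turning is done: Apr 27, 1996.
The thermophilic phase ends: Apr 27, 1996 + 24 days = May 21, 1996.
The pile is built: Apr 2, 1996.
The pile reaches peak temperature: Apr 2, 1996 + 24 days = Apr 26, 1996.
Curing is complete: Apr 26, 1996 + 45 days = Jun 10, 1996.
Both prerequisites met — the thermophilic phase ends (May 21, 1996), curing is complete (Jun 10, 1996); the later is Jun 10, 1996.
The compost is screened: Jun 10, 1996 + 7 days = Jun 17, 1996.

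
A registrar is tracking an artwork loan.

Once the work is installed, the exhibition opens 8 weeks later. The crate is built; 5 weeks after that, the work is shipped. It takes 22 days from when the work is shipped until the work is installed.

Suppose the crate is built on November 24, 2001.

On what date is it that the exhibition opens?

March 17, 2002

The crate is built: Nov 24, 2001.
The work is shipped: Nov 24, 2001 + 5 weeks = Dec 29, 2001.
The work is installed: Dec 29, 2001 + 22 days = Jan 20, 2002.
The exhibition opens: Jan 20, 2002 + 8 weeks = Mar 17, 2002.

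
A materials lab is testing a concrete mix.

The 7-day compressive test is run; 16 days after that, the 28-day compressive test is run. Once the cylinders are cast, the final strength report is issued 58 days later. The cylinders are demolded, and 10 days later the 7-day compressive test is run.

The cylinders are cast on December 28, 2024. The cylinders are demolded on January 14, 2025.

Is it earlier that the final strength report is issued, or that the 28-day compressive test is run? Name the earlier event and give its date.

The cylinders are cast: Dec 28, 2024.
The final strength report is issued: Dec 28, 2024 + 58 days = Feb 24, 2025.
The cylinders are demolded: Jan 14, 2025.
The 7-day compressive test is run: Jan 14, 2025 + 10 days = Jan 24, 2025.
The 28-day compressive test is run: Jan 24, 2025 + 16 days = Feb 9, 2025.
Comparing: the final strength report is issued on Feb 24, 2025 vs the 28-day compressive test is run on Feb 9, 2025. Earlier: the 28-day compressive test is run.

The 28-day compressive test is run — February 9, 2025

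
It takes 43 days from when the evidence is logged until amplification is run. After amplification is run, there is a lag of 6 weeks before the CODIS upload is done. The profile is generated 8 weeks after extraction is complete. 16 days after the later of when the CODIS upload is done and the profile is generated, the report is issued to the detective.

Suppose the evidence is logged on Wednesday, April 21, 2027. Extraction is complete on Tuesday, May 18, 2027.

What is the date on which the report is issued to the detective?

The evidence is logged: Apr 21, 2027.
Amplification is run: Apr 21, 2027 + 43 days = Jun 3, 2027.
The CODIS upload is done: Jun 3, 2027 + 6 weeks = Jul 15, 2027.
Extraction is complete: May 18, 2027.
The profile is generated: May 18, 2027 + 8 weeks = Jul 13, 2027.
Both prerequisites met — the CODIS upload is done (Jul 15, 2027), the profile is generated (Jul 13, 2027); the later is Jul 15, 2027.
The report is issued to the detective: Jul 15, 2027 + 16 days = Jul 31, 2027.

Saturday, July 31, 2027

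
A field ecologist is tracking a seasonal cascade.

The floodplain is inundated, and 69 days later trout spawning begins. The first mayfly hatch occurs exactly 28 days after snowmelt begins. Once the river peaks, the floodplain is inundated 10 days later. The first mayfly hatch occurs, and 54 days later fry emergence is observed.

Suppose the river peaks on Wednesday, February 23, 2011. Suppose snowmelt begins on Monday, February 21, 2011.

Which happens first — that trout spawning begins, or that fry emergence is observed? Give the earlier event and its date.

The river peaks: Feb 23, 2011.
The floodplain is inundated: Feb 23, 2011 + 10 days = Mar 5, 2011.
Trout spawning begins: Mar 5, 2011 + 69 days = May 13, 2011.
Snowmelt begins: Feb 21, 2011.
The first mayfly hatch occurs: Feb 21, 2011 + 28 days = Mar 21, 2011.
Fry emergence is observed: Mar 21, 2011 + 54 days = May 14, 2011.
Comparing: trout spawning begins on May 13, 2011 vs fry emergence is observed on May 14, 2011. Earlier: trout spawning begins.

Trout spawning begins — Friday, May 13, 2011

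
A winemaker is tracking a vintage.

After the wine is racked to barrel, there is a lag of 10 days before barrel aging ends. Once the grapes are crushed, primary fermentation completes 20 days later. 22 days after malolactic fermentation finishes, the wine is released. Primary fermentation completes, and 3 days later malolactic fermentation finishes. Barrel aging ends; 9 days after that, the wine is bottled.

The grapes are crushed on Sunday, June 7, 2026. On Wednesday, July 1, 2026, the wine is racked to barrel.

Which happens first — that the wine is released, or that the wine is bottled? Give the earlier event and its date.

The wine is bottled — Monday, July 20, 2026

The grapes are crushed: Jun 7, 2026.
Primary fermentation completes: Jun 7, 2026 + 20 days = Jun 27, 2026.
Malolactic fermentation finishes: Jun 27, 2026 + 3 days = Jun 30, 2026.
The wine is released: Jun 30, 2026 + 22 days = Jul 22, 2026.
The wine is racked to barrel: Jul 1, 2026.
Barrel aging ends: Jul 1, 2026 + 10 days = Jul 11, 2026.
The wine is bottled: Jul 11, 2026 + 9 days = Jul 20, 2026.
Comparing: the wine is released on Jul 22, 2026 vs the wine is bottled on Jul 20, 2026. Earlier: the wine is bottled.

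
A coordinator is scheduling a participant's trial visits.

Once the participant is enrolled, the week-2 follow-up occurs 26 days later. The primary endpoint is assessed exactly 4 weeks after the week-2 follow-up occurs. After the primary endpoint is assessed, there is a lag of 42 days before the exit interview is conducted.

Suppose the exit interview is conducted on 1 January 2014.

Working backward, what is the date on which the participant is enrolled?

The exit interview is conducted: Jan 1, 2014.
The primary endpoint is assessed: Jan 1, 2014 − 42 days = Nov 20, 2013.
The week-2 follow-up occurs: Nov 20, 2013 − 4 weeks = Oct 23, 2013.
The participant is enrolled: Oct 23, 2013 − 26 days = Sep 27, 2013.

27 September 2013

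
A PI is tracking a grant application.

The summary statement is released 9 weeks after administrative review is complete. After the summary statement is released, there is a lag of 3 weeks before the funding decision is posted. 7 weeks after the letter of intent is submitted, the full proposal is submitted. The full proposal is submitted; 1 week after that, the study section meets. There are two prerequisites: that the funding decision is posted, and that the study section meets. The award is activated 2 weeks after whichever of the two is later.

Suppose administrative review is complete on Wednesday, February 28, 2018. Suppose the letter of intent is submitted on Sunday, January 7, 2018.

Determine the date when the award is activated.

Administrative review is complete: Feb 28, 2018.
The summary statement is released: Feb 28, 2018 + 9 weeks = May 2, 2018.
The funding decision is posted: May 2, 2018 + 3 weeks = May 23, 2018.
The letter of intent is submitted: Jan 7, 2018.
The full proposal is submitted: Jan 7, 2018 + 7 weeks = Feb 25, 2018.
The study section meets: Feb 25, 2018 + 1 week = Mar 4, 2018.
Both prerequisites met — the funding decision is posted (May 23, 2018), the study section meets (Mar 4, 2018); the later is May 23, 2018.
The award is activated: May 23, 2018 + 2 weeks = Jun 6, 2018.

Wednesday, June 6, 2018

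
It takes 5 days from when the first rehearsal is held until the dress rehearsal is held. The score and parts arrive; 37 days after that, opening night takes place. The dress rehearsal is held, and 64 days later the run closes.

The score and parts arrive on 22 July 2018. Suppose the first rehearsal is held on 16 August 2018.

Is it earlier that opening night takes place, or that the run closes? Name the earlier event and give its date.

Opening night takes place — 28 August 2018

The score and parts arrive: Jul 22, 2018.
Opening night takes place: Jul 22, 2018 + 37 days = Aug 28, 2018.
The first rehearsal is held: Aug 16, 2018.
The dress rehearsal is held: Aug 16, 2018 + 5 days = Aug 21, 2018.
The run closes: Aug 21, 2018 + 64 days = Oct 24, 2018.
Comparing: opening night takes place on Aug 28, 2018 vs the run closes on Oct 24, 2018. Earlier: opening night takes place.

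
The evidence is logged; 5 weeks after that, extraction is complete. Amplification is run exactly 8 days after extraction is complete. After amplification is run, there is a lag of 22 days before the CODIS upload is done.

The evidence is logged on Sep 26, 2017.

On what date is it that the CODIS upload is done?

Nov 30, 2017

The evidence is logged: Sep 26, 2017.
Extraction is complete: Sep 26, 2017 + 5 weeks = Oct 31, 2017.
Amplification is run: Oct 31, 2017 + 8 days = Nov 8, 2017.
The CODIS upload is done: Nov 8, 2017 + 22 days = Nov 30, 2017.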